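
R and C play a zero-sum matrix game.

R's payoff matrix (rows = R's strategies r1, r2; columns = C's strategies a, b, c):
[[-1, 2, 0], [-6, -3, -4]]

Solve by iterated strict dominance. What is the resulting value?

Column c is strictly dominated by a for C (-1<0, -6<-4); eliminate c.
Column b is strictly dominated by a for C (-1<2, -6<-3); eliminate b.
Row r2 is strictly dominated by row r1 (-1>-6); eliminate r2.
Only (r1, a) remains, with payoff -1.

-1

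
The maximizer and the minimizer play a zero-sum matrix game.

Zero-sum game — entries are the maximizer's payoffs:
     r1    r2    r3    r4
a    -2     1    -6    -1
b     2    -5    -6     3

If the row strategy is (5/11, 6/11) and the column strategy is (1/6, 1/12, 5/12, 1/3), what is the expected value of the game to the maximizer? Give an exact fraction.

-299/132

Against (1/6, 1/12, 5/12, 1/3), each row's expected payoff is a: -37/12; b: -19/12.
Taking the (5/11, 6/11)-weighted average: (5/11)·(-37/12) + (6/11)·(-19/12) = -299/132.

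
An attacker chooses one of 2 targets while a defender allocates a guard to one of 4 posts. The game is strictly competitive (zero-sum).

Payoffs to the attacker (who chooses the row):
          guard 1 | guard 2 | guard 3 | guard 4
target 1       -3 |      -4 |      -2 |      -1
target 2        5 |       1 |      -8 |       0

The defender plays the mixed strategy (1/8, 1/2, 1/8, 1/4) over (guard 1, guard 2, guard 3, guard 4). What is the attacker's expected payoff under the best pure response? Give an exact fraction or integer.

1/8

target 1: (-3)·(1/8) + (-4)·(1/2) + (-2)·(1/8) + (-1)·(1/4) = -23/8.
target 2: (5)·(1/8) + (1)·(1/2) + (-8)·(1/8) + (0)·(1/4) = 1/8.
The best pure response is target 2 with expected payoff 1/8.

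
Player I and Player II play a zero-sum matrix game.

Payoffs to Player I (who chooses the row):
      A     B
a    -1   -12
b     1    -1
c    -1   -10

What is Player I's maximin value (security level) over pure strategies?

-1

The worst-case payoff for each row is a: -12, b: -1, c: -10.
The best of these is -1.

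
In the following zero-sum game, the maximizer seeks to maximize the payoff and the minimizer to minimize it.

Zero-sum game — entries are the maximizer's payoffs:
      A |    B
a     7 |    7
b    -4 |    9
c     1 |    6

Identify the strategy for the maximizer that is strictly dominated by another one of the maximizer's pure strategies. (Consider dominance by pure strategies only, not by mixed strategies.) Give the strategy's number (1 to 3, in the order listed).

Compare c with a: 7 > 1, 7 > 6.
So a strictly dominates c for the maximizer; c is strictly dominated.

3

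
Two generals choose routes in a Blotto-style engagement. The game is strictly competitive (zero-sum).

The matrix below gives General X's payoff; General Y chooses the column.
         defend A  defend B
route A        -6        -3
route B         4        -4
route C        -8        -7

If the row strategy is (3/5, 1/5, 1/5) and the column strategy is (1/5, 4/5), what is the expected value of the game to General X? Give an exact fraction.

Against (1/5, 4/5), each row's expected payoff is route A: -18/5; route B: -12/5; route C: -36/5.
Taking the (3/5, 1/5, 1/5)-weighted average: (3/5)·(-18/5) + (1/5)·(-12/5) + (1/5)·(-36/5) = -102/25.

-102/25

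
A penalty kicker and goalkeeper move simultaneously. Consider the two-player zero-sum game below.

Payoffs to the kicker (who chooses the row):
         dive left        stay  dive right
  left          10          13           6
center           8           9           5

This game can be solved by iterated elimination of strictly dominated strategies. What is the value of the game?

6

Column dive left is strictly dominated by dive right for the goalkeeper (6<10, 5<8); eliminate dive left.
Row center is strictly dominated by row left (13>9, 6>5); eliminate center.
Column stay is strictly dominated by dive right for the goalkeeper (6<13); eliminate stay.
Only (left, dive right) remains, with payoff 6.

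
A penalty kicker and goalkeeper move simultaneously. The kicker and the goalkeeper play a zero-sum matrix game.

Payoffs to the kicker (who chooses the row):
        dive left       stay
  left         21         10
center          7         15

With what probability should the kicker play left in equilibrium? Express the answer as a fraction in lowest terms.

Row minima are 10 and 7, so the kicker's maximin is 10; column maxima are 21 and 15, so the goalkeeper's minimax is 15. These differ, so the equilibrium is in mixed strategies.
Let the kicker play left with probability p. The goalkeeper is indifferent when 21p + 7(1−p) = 10p + 15(1−p), giving p = 8/19.

8/19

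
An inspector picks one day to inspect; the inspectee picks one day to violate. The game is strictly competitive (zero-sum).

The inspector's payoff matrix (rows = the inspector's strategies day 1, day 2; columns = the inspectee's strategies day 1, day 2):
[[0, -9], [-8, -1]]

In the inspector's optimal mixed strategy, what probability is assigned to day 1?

Row minima are -9 and -8, so the inspector's maximin is -8; column maxima are 0 and -1, so the inspectee's minimax is -1. These differ, so the equilibrium is in mixed strategies.
Let the inspector play day 1 with probability p. The inspectee is indifferent when −8(1−p) = −9p − (1−p), giving p = 7/16.

7/16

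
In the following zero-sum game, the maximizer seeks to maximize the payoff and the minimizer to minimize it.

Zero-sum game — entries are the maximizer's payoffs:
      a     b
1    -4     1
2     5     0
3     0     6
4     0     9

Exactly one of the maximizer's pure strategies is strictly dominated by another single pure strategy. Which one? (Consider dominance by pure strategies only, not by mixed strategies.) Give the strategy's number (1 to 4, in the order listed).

1

Compare 1 with 3: 0 > -4, 6 > 1.
So 3 strictly dominates 1 for the maximizer; 1 is strictly dominated.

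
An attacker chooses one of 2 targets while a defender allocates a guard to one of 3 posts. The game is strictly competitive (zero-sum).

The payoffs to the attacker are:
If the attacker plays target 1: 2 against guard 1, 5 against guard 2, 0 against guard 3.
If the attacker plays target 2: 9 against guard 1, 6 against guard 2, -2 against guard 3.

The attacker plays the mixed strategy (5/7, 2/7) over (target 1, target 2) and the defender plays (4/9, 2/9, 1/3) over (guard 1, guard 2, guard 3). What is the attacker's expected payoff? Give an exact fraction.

58/21

Against (4/9, 2/9, 1/3), each row's expected payoff is target 1: 2; target 2: 14/3.
Taking the (5/7, 2/7)-weighted average: (5/7)·(2) + (2/7)·(14/3) = 58/21.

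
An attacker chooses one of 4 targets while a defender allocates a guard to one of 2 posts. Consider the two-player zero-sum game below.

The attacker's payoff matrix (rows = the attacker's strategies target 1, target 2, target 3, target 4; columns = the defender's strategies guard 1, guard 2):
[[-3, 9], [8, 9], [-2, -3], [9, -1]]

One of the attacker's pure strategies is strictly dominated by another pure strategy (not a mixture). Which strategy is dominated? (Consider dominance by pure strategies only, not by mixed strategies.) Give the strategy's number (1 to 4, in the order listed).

Compare target 3 with target 2: 8 > -2, 9 > -3.
So target 2 strictly dominates target 3 for the attacker; target 3 is strictly dominated.

3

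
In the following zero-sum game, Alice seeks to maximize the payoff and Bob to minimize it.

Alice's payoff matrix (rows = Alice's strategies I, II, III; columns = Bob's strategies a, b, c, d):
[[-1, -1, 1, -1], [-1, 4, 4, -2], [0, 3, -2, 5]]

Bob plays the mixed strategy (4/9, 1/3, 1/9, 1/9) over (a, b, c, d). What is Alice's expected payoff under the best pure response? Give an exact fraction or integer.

4/3

I: (-1)·(4/9) + (-1)·(1/3) + (1)·(1/9) + (-1)·(1/9) = -7/9.
II: (-1)·(4/9) + (4)·(1/3) + (4)·(1/9) + (-2)·(1/9) = 10/9.
III: (0)·(4/9) + (3)·(1/3) + (-2)·(1/9) + (5)·(1/9) = 4/3.
The best pure response is III with expected payoff 4/3.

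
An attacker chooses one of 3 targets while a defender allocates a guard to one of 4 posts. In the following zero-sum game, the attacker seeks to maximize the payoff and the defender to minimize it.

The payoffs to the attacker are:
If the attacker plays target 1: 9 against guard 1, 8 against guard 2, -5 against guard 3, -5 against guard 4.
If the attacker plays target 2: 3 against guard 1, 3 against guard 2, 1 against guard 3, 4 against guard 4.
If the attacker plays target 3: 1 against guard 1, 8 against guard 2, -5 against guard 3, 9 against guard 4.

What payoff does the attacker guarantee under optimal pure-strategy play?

1

Row minima: -5, 1, -5 → the attacker's maximin is 1.
Column maxima: 9, 8, 1, 9 → the defender's minimax is 1.
They coincide at (target 2, guard 3), so the value is 1.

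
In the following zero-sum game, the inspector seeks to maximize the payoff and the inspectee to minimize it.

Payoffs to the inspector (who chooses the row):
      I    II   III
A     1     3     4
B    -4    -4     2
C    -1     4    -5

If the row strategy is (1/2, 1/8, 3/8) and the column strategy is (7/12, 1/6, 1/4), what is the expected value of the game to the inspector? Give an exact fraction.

7/24

Against (7/12, 1/6, 1/4), each row's expected payoff is A: 25/12; B: -5/2; C: -7/6.
Taking the (1/2, 1/8, 3/8)-weighted average: (1/2)·(25/12) + (1/8)·(-5/2) + (3/8)·(-7/6) = 7/24.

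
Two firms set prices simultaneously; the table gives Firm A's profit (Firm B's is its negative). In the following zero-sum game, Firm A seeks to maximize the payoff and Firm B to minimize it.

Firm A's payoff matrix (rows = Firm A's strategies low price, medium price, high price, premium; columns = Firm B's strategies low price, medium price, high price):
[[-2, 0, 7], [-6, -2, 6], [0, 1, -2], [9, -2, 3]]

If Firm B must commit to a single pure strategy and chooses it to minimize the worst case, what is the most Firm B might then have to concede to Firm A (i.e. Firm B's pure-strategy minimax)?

The worst case (largest entry) in each column is low price: 9, medium price: 1, high price: 7.
The best (smallest) of these is 1.

1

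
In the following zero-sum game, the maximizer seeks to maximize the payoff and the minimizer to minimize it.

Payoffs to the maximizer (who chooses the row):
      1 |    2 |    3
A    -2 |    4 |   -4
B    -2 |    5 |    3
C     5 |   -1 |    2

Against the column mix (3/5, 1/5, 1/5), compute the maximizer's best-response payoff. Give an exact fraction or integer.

A: (-2)·(3/5) + (4)·(1/5) + (-4)·(1/5) = -6/5.
B: (-2)·(3/5) + (5)·(1/5) + (3)·(1/5) = 2/5.
C: (5)·(3/5) + (-1)·(1/5) + (2)·(1/5) = 16/5.
The best pure response is C with expected payoff 16/5.

16/5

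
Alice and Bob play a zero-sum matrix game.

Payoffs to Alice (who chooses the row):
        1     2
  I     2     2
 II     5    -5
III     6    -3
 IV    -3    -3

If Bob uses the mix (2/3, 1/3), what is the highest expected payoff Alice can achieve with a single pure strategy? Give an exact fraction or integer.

3

I: (2)·(2/3) + (2)·(1/3) = 2.
II: (5)·(2/3) + (-5)·(1/3) = 5/3.
III: (6)·(2/3) + (-3)·(1/3) = 3.
IV: (-3)·(2/3) + (-3)·(1/3) = -3.
The best pure response is III with expected payoff 3.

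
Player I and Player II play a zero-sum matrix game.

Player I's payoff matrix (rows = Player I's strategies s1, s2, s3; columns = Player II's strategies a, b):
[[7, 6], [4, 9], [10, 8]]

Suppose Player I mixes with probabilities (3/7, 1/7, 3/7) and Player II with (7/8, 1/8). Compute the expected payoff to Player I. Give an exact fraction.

109/14

Against (7/8, 1/8), each row's expected payoff is s1: 55/8; s2: 37/8; s3: 39/4.
Taking the (3/7, 1/7, 3/7)-weighted average: (3/7)·(55/8) + (1/7)·(37/8) + (3/7)·(39/4) = 109/14.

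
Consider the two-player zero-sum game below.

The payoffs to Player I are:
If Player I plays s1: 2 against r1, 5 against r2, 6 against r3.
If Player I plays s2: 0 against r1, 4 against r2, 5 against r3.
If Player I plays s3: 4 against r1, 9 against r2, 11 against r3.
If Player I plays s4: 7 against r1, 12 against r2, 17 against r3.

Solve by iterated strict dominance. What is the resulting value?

Column r2 is strictly dominated by r1 for Player II (2<5, 0<4, 4<9, 7<12); eliminate r2.
Column r3 is strictly dominated by r1 for Player II (2<6, 0<5, 4<11, 7<17); eliminate r3.
Row s3 is strictly dominated by row s4 (7>4); eliminate s3.
Row s2 is strictly dominated by row s1 (2>0); eliminate s2.
Row s1 is strictly dominated by row s4 (7>2); eliminate s1.
Only (s4, r1) remains, with payoff 7.

7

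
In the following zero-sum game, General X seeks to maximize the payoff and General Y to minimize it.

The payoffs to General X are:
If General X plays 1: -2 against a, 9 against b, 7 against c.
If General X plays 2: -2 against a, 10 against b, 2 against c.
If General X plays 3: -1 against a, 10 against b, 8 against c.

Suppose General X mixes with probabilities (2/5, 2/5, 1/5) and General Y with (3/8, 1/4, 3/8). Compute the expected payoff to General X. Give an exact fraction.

Against (3/8, 1/4, 3/8), each row's expected payoff is 1: 33/8; 2: 5/2; 3: 41/8.
Taking the (2/5, 2/5, 1/5)-weighted average: (2/5)·(33/8) + (2/5)·(5/2) + (1/5)·(41/8) = 147/40.

147/40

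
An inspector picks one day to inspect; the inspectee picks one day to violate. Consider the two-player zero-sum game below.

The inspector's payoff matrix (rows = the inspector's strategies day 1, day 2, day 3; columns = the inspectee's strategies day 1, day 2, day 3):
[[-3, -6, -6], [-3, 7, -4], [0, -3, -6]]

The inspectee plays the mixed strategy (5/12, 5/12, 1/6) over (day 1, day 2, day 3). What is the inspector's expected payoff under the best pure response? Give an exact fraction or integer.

1

day 1: (-3)·(5/12) + (-6)·(5/12) + (-6)·(1/6) = -19/4.
day 2: (-3)·(5/12) + (7)·(5/12) + (-4)·(1/6) = 1.
day 3: (0)·(5/12) + (-3)·(5/12) + (-6)·(1/6) = -9/4.
The best pure response is day 2 with expected payoff 1.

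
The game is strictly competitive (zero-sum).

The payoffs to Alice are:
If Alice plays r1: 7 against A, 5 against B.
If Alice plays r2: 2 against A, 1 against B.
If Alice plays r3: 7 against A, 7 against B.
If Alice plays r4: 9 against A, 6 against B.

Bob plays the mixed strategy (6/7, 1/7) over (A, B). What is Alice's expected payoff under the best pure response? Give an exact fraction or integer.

r1: (7)·(6/7) + (5)·(1/7) = 47/7.
r2: (2)·(6/7) + (1)·(1/7) = 13/7.
r3: (7)·(6/7) + (7)·(1/7) = 7.
r4: (9)·(6/7) + (6)·(1/7) = 60/7.
The best pure response is r4 with expected payoff 60/7.

60/7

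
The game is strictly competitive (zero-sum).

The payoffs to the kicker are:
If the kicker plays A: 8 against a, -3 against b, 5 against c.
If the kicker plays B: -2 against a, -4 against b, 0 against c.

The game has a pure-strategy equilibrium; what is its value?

Row minima: -3, -4 → the kicker's maximin is -3.
Column maxima: 8, -3, 5 → the goalkeeper's minimax is -3.
They coincide at (A, b), so the value is -3.

-3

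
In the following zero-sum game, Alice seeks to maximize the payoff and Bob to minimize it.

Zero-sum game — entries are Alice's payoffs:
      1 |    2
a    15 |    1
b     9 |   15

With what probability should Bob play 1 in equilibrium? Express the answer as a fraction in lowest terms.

7/10

Row minima are 1 and 9, so Alice's maximin is 9; column maxima are 15 and 15, so Bob's minimax is 15. These differ, so the equilibrium is in mixed strategies.
Let Bob play 1 with probability q. Alice is indifferent when 15q + (1−q) = 9q + 15(1−q), giving q = 7/10.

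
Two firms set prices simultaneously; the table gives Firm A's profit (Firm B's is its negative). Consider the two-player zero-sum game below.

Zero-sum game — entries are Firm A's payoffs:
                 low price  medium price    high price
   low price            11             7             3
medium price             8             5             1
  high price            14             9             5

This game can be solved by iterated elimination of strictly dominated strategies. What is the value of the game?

5

Row medium price is strictly dominated by row low price (11>8, 7>5, 3>1); eliminate medium price.
Column low price is strictly dominated by medium price for Firm B (7<11, 9<14); eliminate low price.
Row low price is strictly dominated by row high price (9>7, 5>3); eliminate low price.
Column medium price is strictly dominated by high price for Firm B (5<9); eliminate medium price.
Only (high price, high price) remains, with payoff 5.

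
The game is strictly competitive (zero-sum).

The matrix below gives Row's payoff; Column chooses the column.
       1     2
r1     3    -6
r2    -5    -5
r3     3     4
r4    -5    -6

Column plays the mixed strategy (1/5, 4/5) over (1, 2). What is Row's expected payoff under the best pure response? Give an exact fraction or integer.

r1: (3)·(1/5) + (-6)·(4/5) = -21/5.
r2: (-5)·(1/5) + (-5)·(4/5) = -5.
r3: (3)·(1/5) + (4)·(4/5) = 19/5.
r4: (-5)·(1/5) + (-6)·(4/5) = -29/5.
The best pure response is r3 with expected payoff 19/5.

19/5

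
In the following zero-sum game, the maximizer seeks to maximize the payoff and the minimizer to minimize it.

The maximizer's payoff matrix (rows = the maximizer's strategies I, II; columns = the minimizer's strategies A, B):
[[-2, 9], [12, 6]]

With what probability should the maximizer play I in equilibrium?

Row minima are -2 and 6, so the maximizer's maximin is 6; column maxima are 12 and 9, so the minimizer's minimax is 9. These differ, so the equilibrium is in mixed strategies.
Let the maximizer play I with probability p. The minimizer is indifferent when −2p + 12(1−p) = 9p + 6(1−p), giving p = 6/17.

6/17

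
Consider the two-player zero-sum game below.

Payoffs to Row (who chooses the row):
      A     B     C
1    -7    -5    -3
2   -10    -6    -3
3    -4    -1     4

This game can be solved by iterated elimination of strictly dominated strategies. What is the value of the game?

-4

Column B is strictly dominated by A for Column (-7<-5, -10<-6, -4<-1); eliminate B.
Column C is strictly dominated by A for Column (-7<-3, -10<-3, -4<4); eliminate C.
Row 1 is strictly dominated by row 3 (-4>-7); eliminate 1.
Row 2 is strictly dominated by row 3 (-4>-10); eliminate 2.
Only (3, A) remains, with payoff -4.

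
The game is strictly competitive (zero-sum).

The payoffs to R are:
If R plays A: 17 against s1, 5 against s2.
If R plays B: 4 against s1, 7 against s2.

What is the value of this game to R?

33/5

Row minima are 5 and 4, so R's maximin is 5; column maxima are 17 and 7, so C's minimax is 7. These differ, so the equilibrium is in mixed strategies.
Let R play A with probability p. C is indifferent when 17p + 4(1−p) = 5p + 7(1−p), giving p = 1/5.
Let C play s1 with probability q. R is indifferent when 17q + 5(1−q) = 4q + 7(1−q), giving q = 2/15.
The value is 17·(2/15) + (5)·(13/15) = 33/5.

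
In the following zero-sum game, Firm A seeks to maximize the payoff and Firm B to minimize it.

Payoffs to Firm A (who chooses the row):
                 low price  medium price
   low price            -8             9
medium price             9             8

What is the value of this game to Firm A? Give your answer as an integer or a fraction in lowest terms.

Row minima are -8 and 8, so Firm A's maximin is 8; column maxima are 9 and 9, so Firm B's minimax is 9. These differ, so the equilibrium is in mixed strategies.
Let Firm A play low price with probability p. Firm B is indifferent when −8p + 9(1−p) = 9p + 8(1−p), giving p = 1/18.
Let Firm B play low price with probability q. Firm A is indifferent when −8q + 9(1−q) = 9q + 8(1−q), giving q = 1/18.
The value is -8·(1/18) + (9)·(17/18) = 145/18.

145/18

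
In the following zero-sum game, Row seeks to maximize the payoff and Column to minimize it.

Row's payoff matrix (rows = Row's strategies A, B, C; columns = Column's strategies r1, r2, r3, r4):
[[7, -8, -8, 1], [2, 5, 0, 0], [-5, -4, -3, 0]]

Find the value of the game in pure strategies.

0

Row minima: -8, 0, -5 → Row's maximin is 0.
Column maxima: 7, 5, 0, 1 → Column's minimax is 0.
They coincide at (B, r3), so the value is 0.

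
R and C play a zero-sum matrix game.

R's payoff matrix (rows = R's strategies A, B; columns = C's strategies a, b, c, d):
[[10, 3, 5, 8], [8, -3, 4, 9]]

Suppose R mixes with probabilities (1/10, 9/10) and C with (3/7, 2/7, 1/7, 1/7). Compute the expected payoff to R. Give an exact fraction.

164/35

Against (3/7, 2/7, 1/7, 1/7), each row's expected payoff is A: 7; B: 31/7.
Taking the (1/10, 9/10)-weighted average: (1/10)·(7) + (9/10)·(31/7) = 164/35.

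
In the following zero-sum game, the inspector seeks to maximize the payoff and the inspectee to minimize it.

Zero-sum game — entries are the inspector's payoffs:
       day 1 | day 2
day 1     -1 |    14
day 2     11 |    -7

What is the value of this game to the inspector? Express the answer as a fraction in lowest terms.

49/11

Row minima are -1 and -7, so the inspector's maximin is -1; column maxima are 11 and 14, so the inspectee's minimax is 11. These differ, so the equilibrium is in mixed strategies.
Let the inspector play day 1 with probability p. The inspectee is indifferent when −p + 11(1−p) = 14p − 7(1−p), giving p = 6/11.
Let the inspectee play day 1 with probability q. The inspector is indifferent when −q + 14(1−q) = 11q − 7(1−q), giving q = 7/11.
The value is -1·(7/11) + (14)·(4/11) = 49/11.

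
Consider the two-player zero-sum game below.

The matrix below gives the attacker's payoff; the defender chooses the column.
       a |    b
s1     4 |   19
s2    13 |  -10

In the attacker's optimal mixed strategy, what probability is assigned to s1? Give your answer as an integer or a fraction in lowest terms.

23/38

Row minima are 4 and -10, so the attacker's maximin is 4; column maxima are 13 and 19, so the defender's minimax is 13. These differ, so the equilibrium is in mixed strategies.
Let the attacker play s1 with probability p. The defender is indifferent when 4p + 13(1−p) = 19p − 10(1−p), giving p = 23/38.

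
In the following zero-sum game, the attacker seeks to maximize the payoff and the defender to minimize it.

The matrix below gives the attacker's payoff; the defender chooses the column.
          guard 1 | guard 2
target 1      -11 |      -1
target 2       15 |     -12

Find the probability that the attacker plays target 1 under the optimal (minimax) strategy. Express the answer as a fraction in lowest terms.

Row minima are -11 and -12, so the attacker's maximin is -11; column maxima are 15 and -1, so the defender's minimax is -1. These differ, so the equilibrium is in mixed strategies.
Let the attacker play target 1 with probability p. The defender is indifferent when −11p + 15(1−p) = −p − 12(1−p), giving p = 27/37.

27/37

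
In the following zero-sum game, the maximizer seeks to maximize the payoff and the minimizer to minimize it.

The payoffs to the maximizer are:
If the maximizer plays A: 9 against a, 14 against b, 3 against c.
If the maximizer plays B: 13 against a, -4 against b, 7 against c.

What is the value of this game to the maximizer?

5

Column a is strictly dominated by c for the minimizer (it gives the maximizer more in every row).
The remaining 2×2 game on (A, B) × (b, c) has no saddle point. Let the maximizer play A with probability p; indifference gives 14p − 4(1−p) = 3p + 7(1−p), so p = 1/2.
Similarly the minimizer's optimal q on b is 2/11, and the value is 14·(2/11) + (3)·(9/11) = 5.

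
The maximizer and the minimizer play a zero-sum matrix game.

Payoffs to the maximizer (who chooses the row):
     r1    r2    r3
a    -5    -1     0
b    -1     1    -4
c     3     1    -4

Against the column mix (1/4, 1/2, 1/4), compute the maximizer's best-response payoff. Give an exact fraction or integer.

1/4

a: (-5)·(1/4) + (-1)·(1/2) + (0)·(1/4) = -7/4.
b: (-1)·(1/4) + (1)·(1/2) + (-4)·(1/4) = -3/4.
c: (3)·(1/4) + (1)·(1/2) + (-4)·(1/4) = 1/4.
The best pure response is c with expected payoff 1/4.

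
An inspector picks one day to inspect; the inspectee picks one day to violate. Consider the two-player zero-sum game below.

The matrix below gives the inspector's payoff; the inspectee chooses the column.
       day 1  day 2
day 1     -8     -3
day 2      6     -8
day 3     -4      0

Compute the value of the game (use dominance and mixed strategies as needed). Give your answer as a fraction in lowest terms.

-16/9

Row day 1 is strictly dominated by row day 3, so the inspector never plays it.
The remaining 2×2 game on (day 2, day 3) × (day 1, day 2) has no saddle point. Let the inspector play day 2 with probability p; indifference gives 6p − 4(1−p) = −8p, so p = 2/9.
Similarly the inspectee's optimal q on day 1 is 4/9, and the value is 6·(4/9) + (-8)·(5/9) = -16/9.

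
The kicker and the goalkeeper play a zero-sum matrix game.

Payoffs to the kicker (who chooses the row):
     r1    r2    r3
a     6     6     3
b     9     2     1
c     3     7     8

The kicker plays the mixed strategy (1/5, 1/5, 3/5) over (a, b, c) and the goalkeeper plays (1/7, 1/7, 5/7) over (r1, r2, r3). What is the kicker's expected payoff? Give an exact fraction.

193/35

Against (1/7, 1/7, 5/7), each row's expected payoff is a: 27/7; b: 16/7; c: 50/7.
Taking the (1/5, 1/5, 3/5)-weighted average: (1/5)·(27/7) + (1/5)·(16/7) + (3/5)·(50/7) = 193/35.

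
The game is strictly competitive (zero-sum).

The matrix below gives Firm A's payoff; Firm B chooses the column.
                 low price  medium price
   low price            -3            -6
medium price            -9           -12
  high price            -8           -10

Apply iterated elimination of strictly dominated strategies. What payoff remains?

Column low price is strictly dominated by medium price for Firm B (-6<-3, -12<-9, -10<-8); eliminate low price.
Row high price is strictly dominated by row low price (-6>-10); eliminate high price.
Row medium price is strictly dominated by row low price (-6>-12); eliminate medium price.
Only (low price, medium price) remains, with payoff -6.

-6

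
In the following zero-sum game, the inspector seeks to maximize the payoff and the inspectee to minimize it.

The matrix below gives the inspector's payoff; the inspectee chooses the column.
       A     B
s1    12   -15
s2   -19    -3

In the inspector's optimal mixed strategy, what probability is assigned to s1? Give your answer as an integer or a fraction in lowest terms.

Row minima are -15 and -19, so the inspector's maximin is -15; column maxima are 12 and -3, so the inspectee's minimax is -3. These differ, so the equilibrium is in mixed strategies.
Let the inspector play s1 with probability p. The inspectee is indifferent when 12p − 19(1−p) = −15p − 3(1−p), giving p = 16/43.

16/43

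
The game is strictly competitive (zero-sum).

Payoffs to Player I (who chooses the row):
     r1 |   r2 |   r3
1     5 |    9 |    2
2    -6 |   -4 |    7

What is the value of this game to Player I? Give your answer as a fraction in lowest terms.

47/16

Column r2 is strictly dominated by r1 for Player II (it gives Player I more in every row).
The remaining 2×2 game on (1, 2) × (r1, r3) has no saddle point. Let Player I play 1 with probability p; indifference gives 5p − 6(1−p) = 2p + 7(1−p), so p = 13/16.
Similarly Player II's optimal q on r1 is 5/16, and the value is 5·(5/16) + (2)·(11/16) = 47/16.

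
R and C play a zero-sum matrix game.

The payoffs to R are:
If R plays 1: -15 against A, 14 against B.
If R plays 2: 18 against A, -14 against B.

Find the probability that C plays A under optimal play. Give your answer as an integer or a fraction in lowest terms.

28/61

Row minima are -15 and -14, so R's maximin is -14; column maxima are 18 and 14, so C's minimax is 14. These differ, so the equilibrium is in mixed strategies.
Let C play A with probability q. R is indifferent when −15q + 14(1−q) = 18q − 14(1−q), giving q = 28/61.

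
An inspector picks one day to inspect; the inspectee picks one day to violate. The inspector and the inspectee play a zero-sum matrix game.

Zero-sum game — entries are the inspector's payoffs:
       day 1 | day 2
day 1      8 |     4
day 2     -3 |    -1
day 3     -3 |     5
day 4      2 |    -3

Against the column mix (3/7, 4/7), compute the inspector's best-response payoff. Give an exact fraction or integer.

40/7

day 1: (8)·(3/7) + (4)·(4/7) = 40/7.
day 2: (-3)·(3/7) + (-1)·(4/7) = -13/7.
day 3: (-3)·(3/7) + (5)·(4/7) = 11/7.
day 4: (2)·(3/7) + (-3)·(4/7) = -6/7.
The best pure response is day 1 with expected payoff 40/7.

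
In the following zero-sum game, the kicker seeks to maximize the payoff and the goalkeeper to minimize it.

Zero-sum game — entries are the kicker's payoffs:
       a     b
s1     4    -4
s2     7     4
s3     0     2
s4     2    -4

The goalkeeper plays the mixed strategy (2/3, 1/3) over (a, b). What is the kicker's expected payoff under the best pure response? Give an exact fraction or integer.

s1: (4)·(2/3) + (-4)·(1/3) = 4/3.
s2: (7)·(2/3) + (4)·(1/3) = 6.
s3: (0)·(2/3) + (2)·(1/3) = 2/3.
s4: (2)·(2/3) + (-4)·(1/3) = 0.
The best pure response is s2 with expected payoff 6.

6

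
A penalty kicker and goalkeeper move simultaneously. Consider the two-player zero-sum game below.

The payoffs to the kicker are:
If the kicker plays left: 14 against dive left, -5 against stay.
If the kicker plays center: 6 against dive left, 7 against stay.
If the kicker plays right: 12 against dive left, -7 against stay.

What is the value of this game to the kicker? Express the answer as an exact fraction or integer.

Row right is strictly dominated by row left, so the kicker never plays it.
The remaining 2×2 game on (left, center) × (dive left, stay) has no saddle point. Let the kicker play left with probability p; indifference gives 14p + 6(1−p) = −5p + 7(1−p), so p = 1/20.
Similarly the goalkeeper's optimal q on dive left is 3/5, and the value is 14·(3/5) + (-5)·(2/5) = 32/5.

32/5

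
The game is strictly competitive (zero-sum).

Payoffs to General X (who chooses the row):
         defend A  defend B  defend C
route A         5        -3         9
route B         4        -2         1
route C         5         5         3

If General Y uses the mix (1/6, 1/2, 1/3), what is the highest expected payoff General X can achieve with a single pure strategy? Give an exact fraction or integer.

route A: (5)·(1/6) + (-3)·(1/2) + (9)·(1/3) = 7/3.
route B: (4)·(1/6) + (-2)·(1/2) + (1)·(1/3) = 0.
route C: (5)·(1/6) + (5)·(1/2) + (3)·(1/3) = 13/3.
The best pure response is route C with expected payoff 13/3.

13/3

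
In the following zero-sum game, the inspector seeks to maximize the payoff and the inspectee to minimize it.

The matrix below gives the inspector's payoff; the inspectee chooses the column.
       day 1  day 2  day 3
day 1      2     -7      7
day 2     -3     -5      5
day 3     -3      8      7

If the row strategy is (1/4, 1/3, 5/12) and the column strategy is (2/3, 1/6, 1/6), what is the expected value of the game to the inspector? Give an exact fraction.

Against (2/3, 1/6, 1/6), each row's expected payoff is day 1: 4/3; day 2: -2; day 3: 1/2.
Taking the (1/4, 1/3, 5/12)-weighted average: (1/4)·(4/3) + (1/3)·(-2) + (5/12)·(1/2) = -1/8.

-1/8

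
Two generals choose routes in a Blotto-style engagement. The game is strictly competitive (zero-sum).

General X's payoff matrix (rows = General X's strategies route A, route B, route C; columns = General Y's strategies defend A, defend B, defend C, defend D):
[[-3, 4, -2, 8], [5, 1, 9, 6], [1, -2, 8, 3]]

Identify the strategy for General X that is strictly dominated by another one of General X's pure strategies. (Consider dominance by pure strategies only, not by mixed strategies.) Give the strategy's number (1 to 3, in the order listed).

3

Compare route C with route B: 5 > 1, 1 > -2, 9 > 8, 6 > 3.
So route B strictly dominates route C for General X; route C is strictly dominated.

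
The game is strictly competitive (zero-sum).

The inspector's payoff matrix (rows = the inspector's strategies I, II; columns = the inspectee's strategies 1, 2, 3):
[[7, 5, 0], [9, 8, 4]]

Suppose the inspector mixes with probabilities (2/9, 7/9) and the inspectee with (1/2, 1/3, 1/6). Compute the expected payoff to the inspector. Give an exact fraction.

Against (1/2, 1/3, 1/6), each row's expected payoff is I: 31/6; II: 47/6.
Taking the (2/9, 7/9)-weighted average: (2/9)·(31/6) + (7/9)·(47/6) = 391/54.

391/54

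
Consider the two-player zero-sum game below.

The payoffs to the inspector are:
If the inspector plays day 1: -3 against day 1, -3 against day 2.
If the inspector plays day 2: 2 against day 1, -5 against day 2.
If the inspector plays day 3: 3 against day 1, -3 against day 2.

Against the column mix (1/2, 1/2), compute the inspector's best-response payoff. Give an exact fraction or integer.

day 1: (-3)·(1/2) + (-3)·(1/2) = -3.
day 2: (2)·(1/2) + (-5)·(1/2) = -3/2.
day 3: (3)·(1/2) + (-3)·(1/2) = 0.
The best pure response is day 3 with expected payoff 0.

0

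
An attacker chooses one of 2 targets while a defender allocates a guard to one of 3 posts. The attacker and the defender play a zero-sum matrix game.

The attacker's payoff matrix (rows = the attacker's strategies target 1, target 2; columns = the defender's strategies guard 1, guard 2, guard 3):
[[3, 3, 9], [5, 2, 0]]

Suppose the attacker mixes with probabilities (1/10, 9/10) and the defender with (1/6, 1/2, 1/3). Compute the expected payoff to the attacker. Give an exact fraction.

Against (1/6, 1/2, 1/3), each row's expected payoff is target 1: 5; target 2: 11/6.
Taking the (1/10, 9/10)-weighted average: (1/10)·(5) + (9/10)·(11/6) = 43/20.

43/20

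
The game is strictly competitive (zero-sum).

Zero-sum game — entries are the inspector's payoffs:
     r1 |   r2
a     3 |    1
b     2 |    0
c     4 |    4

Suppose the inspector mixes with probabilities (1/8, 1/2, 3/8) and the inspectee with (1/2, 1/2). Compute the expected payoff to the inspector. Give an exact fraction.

Against (1/2, 1/2), each row's expected payoff is a: 2; b: 1; c: 4.
Taking the (1/8, 1/2, 3/8)-weighted average: (1/8)·(2) + (1/2)·(1) + (3/8)·(4) = 9/4.

9/4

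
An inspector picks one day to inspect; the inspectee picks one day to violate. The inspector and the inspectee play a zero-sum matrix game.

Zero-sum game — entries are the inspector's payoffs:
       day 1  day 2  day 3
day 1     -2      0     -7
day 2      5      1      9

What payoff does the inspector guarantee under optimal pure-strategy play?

1

Row minima: -7, 1 → the inspector's maximin is 1.
Column maxima: 5, 1, 9 → the inspectee's minimax is 1.
They coincide at (day 2, day 2), so the value is 1.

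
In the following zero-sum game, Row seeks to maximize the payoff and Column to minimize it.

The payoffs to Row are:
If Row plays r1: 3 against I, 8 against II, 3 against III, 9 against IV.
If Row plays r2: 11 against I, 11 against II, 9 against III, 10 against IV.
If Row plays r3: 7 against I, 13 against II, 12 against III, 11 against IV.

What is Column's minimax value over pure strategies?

The worst case (largest entry) in each column is I: 11, II: 13, III: 12, IV: 11.
The best (smallest) of these is 11.

11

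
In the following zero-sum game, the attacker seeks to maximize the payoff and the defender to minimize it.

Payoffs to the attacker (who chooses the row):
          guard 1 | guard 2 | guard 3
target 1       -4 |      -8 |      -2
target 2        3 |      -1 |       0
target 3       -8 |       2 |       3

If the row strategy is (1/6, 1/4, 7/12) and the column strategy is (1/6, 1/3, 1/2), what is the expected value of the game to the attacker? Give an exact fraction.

-7/36

Against (1/6, 1/3, 1/2), each row's expected payoff is target 1: -13/3; target 2: 1/6; target 3: 5/6.
Taking the (1/6, 1/4, 7/12)-weighted average: (1/6)·(-13/3) + (1/4)·(1/6) + (7/12)·(5/6) = -7/36.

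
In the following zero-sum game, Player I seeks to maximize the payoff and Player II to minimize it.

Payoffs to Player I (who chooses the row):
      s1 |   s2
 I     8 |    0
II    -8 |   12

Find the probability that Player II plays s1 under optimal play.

Row minima are 0 and -8, so Player I's maximin is 0; column maxima are 8 and 12, so Player II's minimax is 8. These differ, so the equilibrium is in mixed strategies.
Let Player II play s1 with probability q. Player I is indifferent when 8q = −8q + 12(1−q), giving q = 3/7.

3/7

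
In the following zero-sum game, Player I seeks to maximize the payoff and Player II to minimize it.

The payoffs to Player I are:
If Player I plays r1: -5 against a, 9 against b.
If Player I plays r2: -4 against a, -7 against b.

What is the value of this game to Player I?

-71/17

Row minima are -5 and -7, so Player I's maximin is -5; column maxima are -4 and 9, so Player II's minimax is -4. These differ, so the equilibrium is in mixed strategies.
Let Player I play r1 with probability p. Player II is indifferent when −5p − 4(1−p) = 9p − 7(1−p), giving p = 3/17.
Let Player II play a with probability q. Player I is indifferent when −5q + 9(1−q) = −4q − 7(1−q), giving q = 16/17.
The value is -5·(16/17) + (9)·(1/17) = -71/17.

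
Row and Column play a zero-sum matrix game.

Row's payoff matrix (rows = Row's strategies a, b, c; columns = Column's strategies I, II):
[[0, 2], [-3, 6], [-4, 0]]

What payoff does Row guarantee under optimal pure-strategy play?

Row minima: 0, -3, -4 → Row's maximin is 0.
Column maxima: 0, 6 → Column's minimax is 0.
They coincide at (a, I), so the value is 0.

0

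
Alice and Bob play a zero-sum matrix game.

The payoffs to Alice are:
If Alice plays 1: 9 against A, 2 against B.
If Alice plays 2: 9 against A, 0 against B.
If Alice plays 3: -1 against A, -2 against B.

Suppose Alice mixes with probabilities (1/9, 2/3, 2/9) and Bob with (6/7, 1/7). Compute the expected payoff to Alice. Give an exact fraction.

Against (6/7, 1/7), each row's expected payoff is 1: 8; 2: 54/7; 3: -8/7.
Taking the (1/9, 2/3, 2/9)-weighted average: (1/9)·(8) + (2/3)·(54/7) + (2/9)·(-8/7) = 52/9.

52/9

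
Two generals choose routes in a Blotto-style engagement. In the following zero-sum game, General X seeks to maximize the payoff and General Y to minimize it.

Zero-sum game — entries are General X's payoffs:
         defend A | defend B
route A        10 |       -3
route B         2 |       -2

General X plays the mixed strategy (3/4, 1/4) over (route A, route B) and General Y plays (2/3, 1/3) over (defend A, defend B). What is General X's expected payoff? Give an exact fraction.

53/12

Against (2/3, 1/3), each row's expected payoff is route A: 17/3; route B: 2/3.
Taking the (3/4, 1/4)-weighted average: (3/4)·(17/3) + (1/4)·(2/3) = 53/12.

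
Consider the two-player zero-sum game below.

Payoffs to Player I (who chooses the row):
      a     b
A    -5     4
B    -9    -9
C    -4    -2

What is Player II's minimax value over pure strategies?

The worst case (largest entry) in each column is a: -4, b: 4.
The best (smallest) of these is -4.

-4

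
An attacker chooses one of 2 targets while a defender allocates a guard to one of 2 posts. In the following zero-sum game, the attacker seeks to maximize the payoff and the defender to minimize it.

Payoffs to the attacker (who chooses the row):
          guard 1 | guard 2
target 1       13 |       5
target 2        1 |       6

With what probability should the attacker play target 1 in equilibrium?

Row minima are 5 and 1, so the attacker's maximin is 5; column maxima are 13 and 6, so the defender's minimax is 6. These differ, so the equilibrium is in mixed strategies.
Let the attacker play target 1 with probability p. The defender is indifferent when 13p + (1−p) = 5p + 6(1−p), giving p = 5/13.

5/13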